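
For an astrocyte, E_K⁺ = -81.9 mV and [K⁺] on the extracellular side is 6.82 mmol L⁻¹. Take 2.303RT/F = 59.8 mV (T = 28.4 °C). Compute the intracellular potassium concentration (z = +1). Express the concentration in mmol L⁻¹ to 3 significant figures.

160 mmol L⁻¹

Nernst: E = (59.8/1) · log₁₀([out]/[in]), so log₁₀([out]/[in]) = -81.9 × 1 / 59.8 = -1.3696.
[out]/[in] = 10^(-1.3696) = 0.0427.
[in] = 6.82 / 0.0427 = 159.7 mmol L⁻¹.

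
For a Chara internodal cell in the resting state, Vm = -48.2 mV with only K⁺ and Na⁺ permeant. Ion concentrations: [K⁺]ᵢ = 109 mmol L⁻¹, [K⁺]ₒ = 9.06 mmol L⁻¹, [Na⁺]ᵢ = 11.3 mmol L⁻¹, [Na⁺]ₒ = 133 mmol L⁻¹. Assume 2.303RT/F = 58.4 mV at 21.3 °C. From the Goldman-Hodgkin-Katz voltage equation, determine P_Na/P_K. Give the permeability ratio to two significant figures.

Let α = P_Na/P_K. GHK: Vm = 58.4·log₁₀[(Kₒ + α·Naₒ)/(Kᵢ + α·Naᵢ)].
10^(Vm/58.4) = 10^(-48.2/58.4) = 0.14951
So 0.14951·(Kᵢ + α·Naᵢ) = Kₒ + α·Naₒ → α = (0.14951·109.0 − 9.06) / (133.0 − 0.14951·11.3)
α = (16.3 − 9.06) / (133.0 − 1.689) = 7.236/131.3 = 0.05511

0.055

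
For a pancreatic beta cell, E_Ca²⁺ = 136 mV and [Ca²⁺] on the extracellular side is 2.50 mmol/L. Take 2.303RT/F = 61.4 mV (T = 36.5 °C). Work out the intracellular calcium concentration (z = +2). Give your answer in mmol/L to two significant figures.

Nernst: E = (61.4/2) · log₁₀([out]/[in]), so log₁₀([out]/[in]) = 136.0 × 2 / 61.4 = 4.4300.
[out]/[in] = 10^(4.4300) = 2.691e+04.
[in] = 2.50 / 2.691e+04 = 9.289e-05 mmol/L.

0.000093 mmol/L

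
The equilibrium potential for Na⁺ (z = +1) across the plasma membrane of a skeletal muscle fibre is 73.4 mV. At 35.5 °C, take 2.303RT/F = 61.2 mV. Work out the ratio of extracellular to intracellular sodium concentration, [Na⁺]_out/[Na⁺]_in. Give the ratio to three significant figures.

15.8

log₁₀([out]/[in]) = E·z/(61.2) = 73.4 × 1 / 61.2 = 1.1993
[out]/[in] = 10^(1.1993) = 15.83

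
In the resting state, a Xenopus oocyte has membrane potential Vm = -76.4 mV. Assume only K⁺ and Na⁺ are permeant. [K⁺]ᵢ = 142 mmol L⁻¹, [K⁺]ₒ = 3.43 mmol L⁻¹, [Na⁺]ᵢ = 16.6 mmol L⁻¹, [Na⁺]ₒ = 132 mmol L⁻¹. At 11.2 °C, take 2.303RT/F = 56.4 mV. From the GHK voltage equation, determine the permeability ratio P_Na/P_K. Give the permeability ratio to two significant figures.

Let α = P_Na/P_K. GHK: Vm = 56.4·log₁₀[(Kₒ + α·Naₒ)/(Kᵢ + α·Naᵢ)].
10^(Vm/56.4) = 10^(-76.4/56.4) = 0.044197
So 0.044197·(Kᵢ + α·Naᵢ) = Kₒ + α·Naₒ → α = (0.044197·142.0 − 3.43) / (132.0 − 0.044197·16.6)
α = (6.276 − 3.43) / (132.0 − 0.7337) = 2.846/131.3 = 0.02168

0.022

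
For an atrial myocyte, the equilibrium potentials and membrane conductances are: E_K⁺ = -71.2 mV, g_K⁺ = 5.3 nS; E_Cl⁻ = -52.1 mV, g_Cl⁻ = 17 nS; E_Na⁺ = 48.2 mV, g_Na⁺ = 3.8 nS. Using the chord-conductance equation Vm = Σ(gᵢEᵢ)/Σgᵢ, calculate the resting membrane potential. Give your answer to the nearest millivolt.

Σ gᵢEᵢ = 5.3·(-71.2) + 17·(-52.1) + 3.8·(48.2) = -1079.90
Σ gᵢ = 5.3 + 17 + 3.8 = 26.1
Vm = -1079.90 / 26.1 = -41.38 mV

-41 mV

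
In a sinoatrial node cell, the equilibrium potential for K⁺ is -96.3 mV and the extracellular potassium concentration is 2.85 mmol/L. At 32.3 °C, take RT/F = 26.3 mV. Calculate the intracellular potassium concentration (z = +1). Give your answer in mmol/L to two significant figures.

110 mmol/L

Nernst: E = (26.3/1) · ln([out]/[in]), so ln([out]/[in]) = -96.3 × 1 / 26.3 = -3.6616.
[out]/[in] = e^(-3.6616) = 0.02569.
[in] = 2.85 / 0.02569 = 110.9 mmol/L.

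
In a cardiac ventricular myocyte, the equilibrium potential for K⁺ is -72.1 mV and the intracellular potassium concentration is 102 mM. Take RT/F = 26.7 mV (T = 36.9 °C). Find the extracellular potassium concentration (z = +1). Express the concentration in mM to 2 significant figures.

6.9 mM

Nernst: E = (26.7/1) · ln([out]/[in]), so ln([out]/[in]) = -72.1 × 1 / 26.7 = -2.7004.
[out]/[in] = e^(-2.7004) = 0.06718.
[out] = 0.06718 × 102 = 6.852 mM.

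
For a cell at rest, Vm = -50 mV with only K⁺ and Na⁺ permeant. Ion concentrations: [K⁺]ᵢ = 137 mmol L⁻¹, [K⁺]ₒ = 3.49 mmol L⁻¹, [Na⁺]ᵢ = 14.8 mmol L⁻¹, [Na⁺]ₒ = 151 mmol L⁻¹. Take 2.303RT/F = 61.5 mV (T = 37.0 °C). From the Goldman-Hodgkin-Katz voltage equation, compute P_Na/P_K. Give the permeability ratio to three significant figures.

Let α = P_Na/P_K. GHK: Vm = 61.5·log₁₀[(Kₒ + α·Naₒ)/(Kᵢ + α·Naᵢ)].
10^(Vm/61.5) = 10^(-50.0/61.5) = 0.15381
So 0.15381·(Kᵢ + α·Naᵢ) = Kₒ + α·Naₒ → α = (0.15381·137.0 − 3.49) / (151.0 − 0.15381·14.8)
α = (21.07 − 3.49) / (151.0 − 2.276) = 17.58/148.7 = 0.1182

0.118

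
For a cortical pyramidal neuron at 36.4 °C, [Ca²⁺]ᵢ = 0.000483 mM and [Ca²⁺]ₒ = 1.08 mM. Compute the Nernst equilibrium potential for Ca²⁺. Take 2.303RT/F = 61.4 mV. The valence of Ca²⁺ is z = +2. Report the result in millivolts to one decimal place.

102.8 mV

E = (61.4/z) · log₁₀([Ca²⁺]_out/[Ca²⁺]_in) with z = +2.
= (61.4/2) · log₁₀(1.08/0.000483) = 30.70 · log₁₀(2236)
= 30.70 · (3.3495) = 102.83 mV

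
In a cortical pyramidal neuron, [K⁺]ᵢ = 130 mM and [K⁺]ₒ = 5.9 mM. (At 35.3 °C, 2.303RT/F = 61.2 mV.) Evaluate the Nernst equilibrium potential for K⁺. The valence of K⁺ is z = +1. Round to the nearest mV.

-82 mV

E = (61.2/z) · log₁₀([K⁺]_out/[K⁺]_in) with z = +1.
= (61.2/1) · log₁₀(5.9/130) = 61.20 · log₁₀(0.04538)
= 61.20 · (-1.3431) = -82.20 mV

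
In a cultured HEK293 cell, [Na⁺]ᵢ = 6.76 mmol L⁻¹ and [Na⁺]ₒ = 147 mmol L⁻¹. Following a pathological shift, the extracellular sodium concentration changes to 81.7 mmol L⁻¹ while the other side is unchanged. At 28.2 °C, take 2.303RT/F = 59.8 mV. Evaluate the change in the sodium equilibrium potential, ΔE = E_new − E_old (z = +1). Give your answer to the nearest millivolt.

E_old = (59.8/1)·log₁₀(147/6.76) = 79.97 mV
E_new = (59.8/1)·log₁₀(81.7/6.76) = 64.72 mV
ΔE = 64.72 − (79.97) = -15.25 mV

-15 mV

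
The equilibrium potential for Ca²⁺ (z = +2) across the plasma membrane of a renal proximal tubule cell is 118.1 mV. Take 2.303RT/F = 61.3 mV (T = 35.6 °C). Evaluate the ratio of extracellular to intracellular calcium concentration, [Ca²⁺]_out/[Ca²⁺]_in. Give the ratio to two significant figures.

7100

log₁₀([out]/[in]) = E·z/(61.3) = 118.1 × 2 / 61.3 = 3.8532
[out]/[in] = 10^(3.8532) = 7132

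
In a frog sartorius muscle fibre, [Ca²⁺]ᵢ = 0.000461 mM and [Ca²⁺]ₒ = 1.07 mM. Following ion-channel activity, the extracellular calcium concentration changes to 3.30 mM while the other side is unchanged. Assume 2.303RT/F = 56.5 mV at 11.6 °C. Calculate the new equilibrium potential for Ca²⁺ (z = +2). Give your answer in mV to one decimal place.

After the shift: [Ca²⁺]_out = 3.30, [Ca²⁺]_in = 0.000461 mM.
E_new = (56.5/2)·log₁₀(3.30/0.000461) = 28.25 · (3.8548) = 108.90 mV

108.9 mV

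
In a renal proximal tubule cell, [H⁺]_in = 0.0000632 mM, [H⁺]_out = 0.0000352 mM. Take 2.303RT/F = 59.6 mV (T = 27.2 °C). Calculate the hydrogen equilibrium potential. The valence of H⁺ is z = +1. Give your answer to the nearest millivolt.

E = (59.6/z) · log₁₀([H⁺]_out/[H⁺]_in) with z = +1.
= (59.6/1) · log₁₀(0.0000352/0.0000632) = 59.60 · log₁₀(0.557)
= 59.60 · (-0.2542) = -15.15 mV

-15 mV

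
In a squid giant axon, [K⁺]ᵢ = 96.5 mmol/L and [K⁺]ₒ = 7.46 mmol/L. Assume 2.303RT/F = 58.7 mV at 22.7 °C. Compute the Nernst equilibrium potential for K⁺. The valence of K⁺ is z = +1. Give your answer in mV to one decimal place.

-65.3 mV

E = (58.7/z) · log₁₀([K⁺]_out/[K⁺]_in) with z = +1.
= (58.7/1) · log₁₀(7.46/96.5) = 58.70 · log₁₀(0.07731)
= 58.70 · (-1.1118) = -65.26 mV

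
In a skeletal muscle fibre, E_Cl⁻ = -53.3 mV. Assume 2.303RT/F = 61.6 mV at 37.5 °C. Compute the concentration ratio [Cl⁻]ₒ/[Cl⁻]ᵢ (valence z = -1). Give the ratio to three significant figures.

7.33

log₁₀([out]/[in]) = E·z/(61.6) = -53.3 × -1 / 61.6 = 0.8653
[out]/[in] = 10^(0.8653) = 7.333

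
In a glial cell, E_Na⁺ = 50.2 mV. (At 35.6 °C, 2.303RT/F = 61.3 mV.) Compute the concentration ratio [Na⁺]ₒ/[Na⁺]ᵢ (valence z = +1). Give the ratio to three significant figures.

log₁₀([out]/[in]) = E·z/(61.3) = 50.2 × 1 / 61.3 = 0.8189
[out]/[in] = 10^(0.8189) = 6.591

6.59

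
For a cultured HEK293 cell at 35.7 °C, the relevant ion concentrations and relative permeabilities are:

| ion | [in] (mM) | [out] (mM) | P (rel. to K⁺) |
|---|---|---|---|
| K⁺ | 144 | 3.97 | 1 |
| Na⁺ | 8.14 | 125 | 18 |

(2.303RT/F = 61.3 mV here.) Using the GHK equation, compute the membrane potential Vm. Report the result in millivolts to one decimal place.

54.5 mV

Vm = 61.3 · log₁₀[(Σ P·[cation]ₒ + Σ P·[anion]ᵢ) / (Σ P·[cation]ᵢ + Σ P·[anion]ₒ)]
Numerator = 1×3.97 + 18×125 = 2254
Denominator = 1×144 + 18×8.14 = 290.5
Vm = 61.3 · log₁₀(7.7584) = 61.3 × (0.8898) = 54.54 mV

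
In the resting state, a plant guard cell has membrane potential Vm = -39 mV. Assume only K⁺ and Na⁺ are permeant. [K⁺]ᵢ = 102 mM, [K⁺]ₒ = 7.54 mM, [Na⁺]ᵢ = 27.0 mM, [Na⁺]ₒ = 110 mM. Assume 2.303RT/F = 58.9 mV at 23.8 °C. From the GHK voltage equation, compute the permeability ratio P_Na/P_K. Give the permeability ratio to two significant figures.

0.14

Let α = P_Na/P_K. GHK: Vm = 58.9·log₁₀[(Kₒ + α·Naₒ)/(Kᵢ + α·Naᵢ)].
10^(Vm/58.9) = 10^(-39.0/58.9) = 0.2177
So 0.2177·(Kᵢ + α·Naᵢ) = Kₒ + α·Naₒ → α = (0.2177·102.0 − 7.54) / (110.0 − 0.2177·27.0)
α = (22.21 − 7.54) / (110.0 − 5.878) = 14.67/104.1 = 0.1408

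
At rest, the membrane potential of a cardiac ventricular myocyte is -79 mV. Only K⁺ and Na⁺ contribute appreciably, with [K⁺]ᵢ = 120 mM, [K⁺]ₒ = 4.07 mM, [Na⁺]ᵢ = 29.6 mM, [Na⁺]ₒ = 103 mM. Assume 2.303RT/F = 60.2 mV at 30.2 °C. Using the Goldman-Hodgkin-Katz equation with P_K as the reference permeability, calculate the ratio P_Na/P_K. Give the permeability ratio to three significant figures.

Let α = P_Na/P_K. GHK: Vm = 60.2·log₁₀[(Kₒ + α·Naₒ)/(Kᵢ + α·Naᵢ)].
10^(Vm/60.2) = 10^(-79.0/60.2) = 0.04872
So 0.04872·(Kᵢ + α·Naᵢ) = Kₒ + α·Naₒ → α = (0.04872·120.0 − 4.07) / (103.0 − 0.04872·29.6)
α = (5.846 − 4.07) / (103.0 − 1.442) = 1.776/101.6 = 0.01749

0.0175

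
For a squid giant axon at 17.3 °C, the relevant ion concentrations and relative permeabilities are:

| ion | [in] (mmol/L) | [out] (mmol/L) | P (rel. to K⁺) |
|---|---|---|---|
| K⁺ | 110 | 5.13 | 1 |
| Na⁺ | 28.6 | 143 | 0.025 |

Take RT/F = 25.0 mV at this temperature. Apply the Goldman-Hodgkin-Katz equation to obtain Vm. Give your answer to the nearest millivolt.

-64 mV

Vm = 25.0 · ln[(Σ P·[cation]ₒ + Σ P·[anion]ᵢ) / (Σ P·[cation]ᵢ + Σ P·[anion]ₒ)]
Numerator = 1×5.13 + 0.025×143 = 8.705
Denominator = 1×110 + 0.025×28.6 = 110.7
Vm = 25.0 · ln(0.078625) = 25.0 × (-2.5431) = -63.58 mV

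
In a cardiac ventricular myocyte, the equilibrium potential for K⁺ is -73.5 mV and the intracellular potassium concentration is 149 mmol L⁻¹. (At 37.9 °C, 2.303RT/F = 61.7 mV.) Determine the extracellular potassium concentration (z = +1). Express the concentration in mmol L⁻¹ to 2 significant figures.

9.6 mmol L⁻¹

Nernst: E = (61.7/1) · log₁₀([out]/[in]), so log₁₀([out]/[in]) = -73.5 × 1 / 61.7 = -1.1912.
[out]/[in] = 10^(-1.1912) = 0.06438.
[out] = 0.06438 × 149 = 9.593 mmol L⁻¹.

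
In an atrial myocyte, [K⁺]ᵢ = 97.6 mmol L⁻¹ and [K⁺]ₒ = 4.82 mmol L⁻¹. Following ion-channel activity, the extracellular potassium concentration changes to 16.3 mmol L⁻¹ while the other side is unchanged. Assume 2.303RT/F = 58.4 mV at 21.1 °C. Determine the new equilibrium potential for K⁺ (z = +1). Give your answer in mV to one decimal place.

After the shift: [K⁺]_out = 16.3, [K⁺]_in = 97.6 mmol L⁻¹.
E_new = (58.4/1)·log₁₀(16.3/97.6) = 58.40 · (-0.7773) = -45.39 mV

-45.4 mV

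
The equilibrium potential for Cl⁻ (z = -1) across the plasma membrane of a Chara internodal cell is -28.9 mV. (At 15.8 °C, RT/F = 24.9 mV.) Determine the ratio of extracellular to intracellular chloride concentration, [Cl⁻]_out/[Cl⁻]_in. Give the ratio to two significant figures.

ln([out]/[in]) = E·z/(24.9) = -28.9 × -1 / 24.9 = 1.1606
[out]/[in] = e^(1.1606) = 3.192

3.2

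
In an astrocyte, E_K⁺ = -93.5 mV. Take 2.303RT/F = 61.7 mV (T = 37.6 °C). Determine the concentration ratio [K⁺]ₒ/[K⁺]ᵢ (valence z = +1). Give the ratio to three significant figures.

log₁₀([out]/[in]) = E·z/(61.7) = -93.5 × 1 / 61.7 = -1.5154
[out]/[in] = 10^(-1.5154) = 0.03052

0.0305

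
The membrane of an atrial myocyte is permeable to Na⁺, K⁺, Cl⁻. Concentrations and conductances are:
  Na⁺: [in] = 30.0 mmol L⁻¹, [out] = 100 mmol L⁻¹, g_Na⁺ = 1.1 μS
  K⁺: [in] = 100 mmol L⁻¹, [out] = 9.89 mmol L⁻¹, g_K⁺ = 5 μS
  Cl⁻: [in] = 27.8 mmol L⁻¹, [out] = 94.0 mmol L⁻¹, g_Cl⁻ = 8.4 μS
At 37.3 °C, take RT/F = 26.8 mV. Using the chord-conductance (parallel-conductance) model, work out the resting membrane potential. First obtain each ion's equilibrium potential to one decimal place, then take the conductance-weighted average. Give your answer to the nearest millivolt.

-38 mV

E_Na⁺ = (26.8/1)·ln(100/30.0) = 32.3 mV
E_K⁺ = (26.8/1)·ln(9.89/100) = -62.0 mV
E_Cl⁻ = (26.8/-1)·ln(94.0/27.8) = -32.6 mV
Vm = (Σ gᵢEᵢ)/(Σ gᵢ) = (1.1·32.3 + 5·-62.0 + 8.4·-32.6) / (1.1 + 5 + 8.4)
= -548.31 / 14.5 = -37.81 mV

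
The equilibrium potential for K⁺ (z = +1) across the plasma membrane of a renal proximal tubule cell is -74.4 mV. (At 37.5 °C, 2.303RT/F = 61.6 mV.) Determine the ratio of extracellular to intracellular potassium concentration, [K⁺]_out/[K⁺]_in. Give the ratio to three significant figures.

0.0620

log₁₀([out]/[in]) = E·z/(61.6) = -74.4 × 1 / 61.6 = -1.2078
[out]/[in] = 10^(-1.2078) = 0.06197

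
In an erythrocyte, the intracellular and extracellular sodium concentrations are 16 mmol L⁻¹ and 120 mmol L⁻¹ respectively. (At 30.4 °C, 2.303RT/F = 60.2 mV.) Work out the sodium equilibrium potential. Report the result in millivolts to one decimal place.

52.7 mV

E = (60.2/z) · log₁₀([Na⁺]_out/[Na⁺]_in) with z = +1.
= (60.2/1) · log₁₀(120/16) = 60.20 · log₁₀(7.5)
= 60.20 · (0.8751) = 52.68 mV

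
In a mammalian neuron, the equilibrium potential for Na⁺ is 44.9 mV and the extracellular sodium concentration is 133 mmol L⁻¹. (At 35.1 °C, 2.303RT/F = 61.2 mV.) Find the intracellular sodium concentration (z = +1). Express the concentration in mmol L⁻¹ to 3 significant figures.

Nernst: E = (61.2/1) · log₁₀([out]/[in]), so log₁₀([out]/[in]) = 44.9 × 1 / 61.2 = 0.7337.
[out]/[in] = 10^(0.7337) = 5.416.
[in] = 133 / 5.416 = 24.56 mmol L⁻¹.

24.6 mmol L⁻¹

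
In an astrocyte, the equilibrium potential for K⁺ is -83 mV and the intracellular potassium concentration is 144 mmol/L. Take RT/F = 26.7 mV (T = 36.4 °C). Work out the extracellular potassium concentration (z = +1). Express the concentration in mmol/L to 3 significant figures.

6.43 mmol/L

Nernst: E = (26.7/1) · ln([out]/[in]), so ln([out]/[in]) = -83.0 × 1 / 26.7 = -3.1086.
[out]/[in] = e^(-3.1086) = 0.04466.
[out] = 0.04466 × 144 = 6.431 mmol/L.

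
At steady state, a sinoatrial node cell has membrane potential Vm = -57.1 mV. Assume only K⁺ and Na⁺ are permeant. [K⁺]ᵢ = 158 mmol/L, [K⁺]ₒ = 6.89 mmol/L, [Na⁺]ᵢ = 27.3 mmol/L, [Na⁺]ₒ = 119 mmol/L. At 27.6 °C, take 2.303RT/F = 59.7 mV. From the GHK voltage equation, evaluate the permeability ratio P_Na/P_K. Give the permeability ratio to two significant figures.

0.091

Let α = P_Na/P_K. GHK: Vm = 59.7·log₁₀[(Kₒ + α·Naₒ)/(Kᵢ + α·Naᵢ)].
10^(Vm/59.7) = 10^(-57.1/59.7) = 0.11055
So 0.11055·(Kᵢ + α·Naᵢ) = Kₒ + α·Naₒ → α = (0.11055·158.0 − 6.89) / (119.0 − 0.11055·27.3)
α = (17.47 − 6.89) / (119.0 − 3.018) = 10.58/116 = 0.09119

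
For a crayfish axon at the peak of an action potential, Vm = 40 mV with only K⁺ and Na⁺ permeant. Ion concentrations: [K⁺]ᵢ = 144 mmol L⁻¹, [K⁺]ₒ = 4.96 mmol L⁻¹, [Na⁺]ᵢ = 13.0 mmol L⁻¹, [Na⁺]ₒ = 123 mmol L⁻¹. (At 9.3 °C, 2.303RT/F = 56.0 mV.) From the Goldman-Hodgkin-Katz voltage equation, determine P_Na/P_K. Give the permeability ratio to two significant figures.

Let α = P_Na/P_K. GHK: Vm = 56.0·log₁₀[(Kₒ + α·Naₒ)/(Kᵢ + α·Naᵢ)].
10^(Vm/56.0) = 10^(40.0/56.0) = 5.1795
So 5.1795·(Kᵢ + α·Naᵢ) = Kₒ + α·Naₒ → α = (5.1795·144.0 − 4.96) / (123.0 − 5.1795·13.0)
α = (745.8 − 4.96) / (123.0 − 67.33) = 740.9/55.67 = 13.31

13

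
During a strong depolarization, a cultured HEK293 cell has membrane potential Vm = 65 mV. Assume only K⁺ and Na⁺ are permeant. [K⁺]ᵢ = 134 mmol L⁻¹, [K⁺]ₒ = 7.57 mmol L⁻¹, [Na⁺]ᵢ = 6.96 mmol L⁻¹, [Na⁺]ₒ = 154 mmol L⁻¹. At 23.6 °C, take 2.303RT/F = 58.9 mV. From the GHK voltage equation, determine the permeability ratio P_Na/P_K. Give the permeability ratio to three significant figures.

25.8

Let α = P_Na/P_K. GHK: Vm = 58.9·log₁₀[(Kₒ + α·Naₒ)/(Kᵢ + α·Naᵢ)].
10^(Vm/58.9) = 10^(65.0/58.9) = 12.693
So 12.693·(Kᵢ + α·Naᵢ) = Kₒ + α·Naₒ → α = (12.693·134.0 − 7.57) / (154.0 − 12.693·6.96)
α = (1701 − 7.57) / (154.0 − 88.34) = 1693/65.66 = 25.79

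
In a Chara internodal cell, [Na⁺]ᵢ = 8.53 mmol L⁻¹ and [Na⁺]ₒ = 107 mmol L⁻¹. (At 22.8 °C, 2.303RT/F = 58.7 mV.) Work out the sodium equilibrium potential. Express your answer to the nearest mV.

64 mV

E = (58.7/z) · log₁₀([Na⁺]_out/[Na⁺]_in) with z = +1.
= (58.7/1) · log₁₀(107/8.53) = 58.70 · log₁₀(12.54)
= 58.70 · (1.0984) = 64.48 mV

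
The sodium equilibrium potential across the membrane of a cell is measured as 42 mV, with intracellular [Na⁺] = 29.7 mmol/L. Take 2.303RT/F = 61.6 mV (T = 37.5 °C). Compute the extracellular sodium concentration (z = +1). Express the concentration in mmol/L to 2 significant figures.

Nernst: E = (61.6/1) · log₁₀([out]/[in]), so log₁₀([out]/[in]) = 42.0 × 1 / 61.6 = 0.6818.
[out]/[in] = 10^(0.6818) = 4.806.
[out] = 4.806 × 29.7 = 142.7 mmol/L.

140 mmol/L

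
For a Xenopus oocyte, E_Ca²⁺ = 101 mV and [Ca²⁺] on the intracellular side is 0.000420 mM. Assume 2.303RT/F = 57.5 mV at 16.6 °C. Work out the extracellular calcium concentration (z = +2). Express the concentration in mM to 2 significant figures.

Nernst: E = (57.5/2) · log₁₀([out]/[in]), so log₁₀([out]/[in]) = 101.0 × 2 / 57.5 = 3.5130.
[out]/[in] = 10^(3.5130) = 3259.
[out] = 3259 × 0.000420 = 1.369 mM.

1.4 mM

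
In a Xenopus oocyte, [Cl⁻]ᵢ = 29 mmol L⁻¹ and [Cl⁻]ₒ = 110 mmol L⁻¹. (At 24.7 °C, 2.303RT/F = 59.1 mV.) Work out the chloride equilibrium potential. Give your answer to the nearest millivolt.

-34 mV

E = (59.1/z) · log₁₀([Cl⁻]_out/[Cl⁻]_in) with z = -1.
For an anion, dividing by z = -1 reverses the sign.
= (59.1/-1) · log₁₀(110/29) = -59.10 · log₁₀(3.793)
= -59.10 · (0.5790) = -34.22 mV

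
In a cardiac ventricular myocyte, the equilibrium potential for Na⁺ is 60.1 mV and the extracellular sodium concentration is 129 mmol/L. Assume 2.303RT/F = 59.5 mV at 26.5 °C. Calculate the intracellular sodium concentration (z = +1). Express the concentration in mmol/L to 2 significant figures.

13 mmol/L

Nernst: E = (59.5/1) · log₁₀([out]/[in]), so log₁₀([out]/[in]) = 60.1 × 1 / 59.5 = 1.0101.
[out]/[in] = 10^(1.0101) = 10.23.
[in] = 129 / 10.23 = 12.6 mmol/L.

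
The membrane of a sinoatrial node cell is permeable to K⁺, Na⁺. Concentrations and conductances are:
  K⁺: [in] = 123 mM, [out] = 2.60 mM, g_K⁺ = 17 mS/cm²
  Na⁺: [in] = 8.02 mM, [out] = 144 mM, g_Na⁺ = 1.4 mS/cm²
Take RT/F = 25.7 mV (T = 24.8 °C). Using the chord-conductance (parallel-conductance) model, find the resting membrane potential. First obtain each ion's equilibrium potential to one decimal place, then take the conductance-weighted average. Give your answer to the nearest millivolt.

-86 mV

E_K⁺ = (25.7/1)·ln(2.60/123) = -99.1 mV
E_Na⁺ = (25.7/1)·ln(144/8.02) = 74.2 mV
Vm = (Σ gᵢEᵢ)/(Σ gᵢ) = (17·-99.1 + 1.4·74.2) / (17 + 1.4)
= -1580.82 / 18.4 = -85.91 mV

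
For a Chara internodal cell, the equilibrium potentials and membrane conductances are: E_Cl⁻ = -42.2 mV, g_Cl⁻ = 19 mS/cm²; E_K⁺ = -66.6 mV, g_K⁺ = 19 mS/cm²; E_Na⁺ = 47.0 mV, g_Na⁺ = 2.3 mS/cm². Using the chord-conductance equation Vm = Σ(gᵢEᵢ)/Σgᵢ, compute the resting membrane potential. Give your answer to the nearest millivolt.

Σ gᵢEᵢ = 19·(-42.2) + 19·(-66.6) + 2.3·(47.0) = -1959.10
Σ gᵢ = 19 + 19 + 2.3 = 40.3
Vm = -1959.10 / 40.3 = -48.61 mV

-49 mV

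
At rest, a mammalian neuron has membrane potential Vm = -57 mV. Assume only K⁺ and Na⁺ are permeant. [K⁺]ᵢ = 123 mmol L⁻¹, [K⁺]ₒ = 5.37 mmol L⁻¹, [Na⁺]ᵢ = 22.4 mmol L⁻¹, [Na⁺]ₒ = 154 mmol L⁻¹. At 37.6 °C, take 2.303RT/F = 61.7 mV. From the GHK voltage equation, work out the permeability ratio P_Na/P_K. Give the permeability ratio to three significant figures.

Let α = P_Na/P_K. GHK: Vm = 61.7·log₁₀[(Kₒ + α·Naₒ)/(Kᵢ + α·Naᵢ)].
10^(Vm/61.7) = 10^(-57.0/61.7) = 0.11917
So 0.11917·(Kᵢ + α·Naᵢ) = Kₒ + α·Naₒ → α = (0.11917·123.0 − 5.37) / (154.0 − 0.11917·22.4)
α = (14.66 − 5.37) / (154.0 − 2.669) = 9.288/151.3 = 0.06138

0.0614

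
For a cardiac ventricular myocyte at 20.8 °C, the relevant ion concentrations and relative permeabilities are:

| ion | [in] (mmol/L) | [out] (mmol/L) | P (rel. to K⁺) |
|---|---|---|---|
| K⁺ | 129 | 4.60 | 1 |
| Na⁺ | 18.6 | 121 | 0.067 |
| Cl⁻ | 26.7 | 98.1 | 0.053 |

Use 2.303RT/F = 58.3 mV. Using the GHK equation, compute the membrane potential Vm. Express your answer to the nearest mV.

Vm = 58.3 · log₁₀[(Σ P·[cation]ₒ + Σ P·[anion]ᵢ) / (Σ P·[cation]ᵢ + Σ P·[anion]ₒ)]
Numerator = 1×4.60 + 0.067×121 + 0.053×26.7 = 14.12
Denominator = 1×129 + 0.067×18.6 + 0.053×98.1 = 135.4
Vm = 58.3 · log₁₀(0.10426) = 58.3 × (-0.9819) = -57.24 mV

-57 mV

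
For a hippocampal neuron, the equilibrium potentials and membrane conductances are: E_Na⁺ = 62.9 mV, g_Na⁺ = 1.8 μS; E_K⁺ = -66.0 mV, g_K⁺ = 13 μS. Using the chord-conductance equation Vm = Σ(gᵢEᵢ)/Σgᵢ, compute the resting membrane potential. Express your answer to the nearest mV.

-50 mV

Σ gᵢEᵢ = 1.8·(62.9) + 13·(-66.0) = -744.78
Σ gᵢ = 1.8 + 13 = 14.8
Vm = -744.78 / 14.8 = -50.32 mV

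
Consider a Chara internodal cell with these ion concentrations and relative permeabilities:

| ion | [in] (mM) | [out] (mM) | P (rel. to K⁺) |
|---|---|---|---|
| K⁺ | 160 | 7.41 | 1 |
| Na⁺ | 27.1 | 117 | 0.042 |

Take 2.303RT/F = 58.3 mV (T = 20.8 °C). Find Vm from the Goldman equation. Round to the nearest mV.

-65 mV

Vm = 58.3 · log₁₀[(Σ P·[cation]ₒ + Σ P·[anion]ᵢ) / (Σ P·[cation]ᵢ + Σ P·[anion]ₒ)]
Numerator = 1×7.41 + 0.042×117 = 12.32
Denominator = 1×160 + 0.042×27.1 = 161.1
Vm = 58.3 · log₁₀(0.076481) = 58.3 × (-1.1164) = -65.09 mV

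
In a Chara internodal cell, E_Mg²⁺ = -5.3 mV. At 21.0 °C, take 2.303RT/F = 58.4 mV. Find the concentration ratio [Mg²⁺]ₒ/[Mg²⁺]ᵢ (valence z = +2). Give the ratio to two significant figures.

log₁₀([out]/[in]) = E·z/(58.4) = -5.3 × 2 / 58.4 = -0.1815
[out]/[in] = 10^(-0.1815) = 0.6584

0.66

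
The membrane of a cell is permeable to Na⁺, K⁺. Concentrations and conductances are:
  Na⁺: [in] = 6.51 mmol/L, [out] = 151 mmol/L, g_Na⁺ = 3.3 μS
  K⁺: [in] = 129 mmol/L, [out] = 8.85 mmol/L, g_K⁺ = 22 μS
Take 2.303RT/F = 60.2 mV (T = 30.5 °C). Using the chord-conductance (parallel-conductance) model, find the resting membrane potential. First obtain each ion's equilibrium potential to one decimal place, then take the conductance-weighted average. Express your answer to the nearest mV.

-50 mV

E_Na⁺ = (60.2/1)·log₁₀(151/6.51) = 82.2 mV
E_K⁺ = (60.2/1)·log₁₀(8.85/129) = -70.1 mV
Vm = (Σ gᵢEᵢ)/(Σ gᵢ) = (3.3·82.2 + 22·-70.1) / (3.3 + 22)
= -1270.94 / 25.3 = -50.23 mV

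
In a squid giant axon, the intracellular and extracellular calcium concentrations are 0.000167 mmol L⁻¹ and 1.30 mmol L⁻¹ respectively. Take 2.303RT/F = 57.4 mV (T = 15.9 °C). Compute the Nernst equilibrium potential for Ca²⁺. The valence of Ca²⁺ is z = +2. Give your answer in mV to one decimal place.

E = (57.4/z) · log₁₀([Ca²⁺]_out/[Ca²⁺]_in) with z = +2.
= (57.4/2) · log₁₀(1.30/0.000167) = 28.70 · log₁₀(7784)
= 28.70 · (3.8912) = 111.68 mV

111.7 mV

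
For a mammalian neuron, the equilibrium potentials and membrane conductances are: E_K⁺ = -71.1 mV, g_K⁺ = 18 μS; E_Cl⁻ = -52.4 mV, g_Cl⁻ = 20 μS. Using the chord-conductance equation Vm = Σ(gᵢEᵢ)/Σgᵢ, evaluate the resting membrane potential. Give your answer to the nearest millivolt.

Σ gᵢEᵢ = 18·(-71.1) + 20·(-52.4) = -2327.80
Σ gᵢ = 18 + 20 = 38
Vm = -2327.80 / 38 = -61.26 mV

-61 mV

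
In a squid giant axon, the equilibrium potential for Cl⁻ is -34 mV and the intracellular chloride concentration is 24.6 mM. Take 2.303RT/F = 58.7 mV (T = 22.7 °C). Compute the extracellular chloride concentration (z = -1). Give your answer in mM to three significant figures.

Nernst: E = (58.7/-1) · log₁₀([out]/[in]), so log₁₀([out]/[in]) = -34.0 × -1 / 58.7 = 0.5792.
[out]/[in] = 10^(0.5792) = 3.795.
[out] = 3.795 × 24.6 = 93.36 mM.

93.4 mM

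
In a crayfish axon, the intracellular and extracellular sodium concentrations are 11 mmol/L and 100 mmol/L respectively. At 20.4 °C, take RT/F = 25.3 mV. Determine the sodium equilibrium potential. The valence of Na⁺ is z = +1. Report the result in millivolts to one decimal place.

E = (25.3/z) · ln([Na⁺]_out/[Na⁺]_in) with z = +1.
= (25.3/1) · ln(100/11) = 25.30 · ln(9.091)
= 25.30 · (2.2073) = 55.84 mV

55.8 mV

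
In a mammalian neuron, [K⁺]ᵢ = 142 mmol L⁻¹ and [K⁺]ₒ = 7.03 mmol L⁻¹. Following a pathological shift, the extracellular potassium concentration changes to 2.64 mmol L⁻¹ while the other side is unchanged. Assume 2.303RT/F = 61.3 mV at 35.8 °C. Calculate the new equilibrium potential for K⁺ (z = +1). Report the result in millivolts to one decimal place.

-106.1 mV

After the shift: [K⁺]_out = 2.64, [K⁺]_in = 142 mmol L⁻¹.
E_new = (61.3/1)·log₁₀(2.64/142) = 61.30 · (-1.7307) = -106.09 mV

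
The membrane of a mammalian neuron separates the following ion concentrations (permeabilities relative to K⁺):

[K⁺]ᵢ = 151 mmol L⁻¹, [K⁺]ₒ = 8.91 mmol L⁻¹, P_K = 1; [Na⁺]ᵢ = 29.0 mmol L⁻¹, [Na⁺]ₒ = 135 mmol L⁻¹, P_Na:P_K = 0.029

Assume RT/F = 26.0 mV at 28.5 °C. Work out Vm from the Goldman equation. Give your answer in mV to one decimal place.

Vm = 26.0 · ln[(Σ P·[cation]ₒ + Σ P·[anion]ᵢ) / (Σ P·[cation]ᵢ + Σ P·[anion]ₒ)]
Numerator = 1×8.91 + 0.029×135 = 12.82
Denominator = 1×151 + 0.029×29.0 = 151.8
Vm = 26.0 · ln(0.084463) = 26.0 × (-2.4714) = -64.26 mV

-64.3 mV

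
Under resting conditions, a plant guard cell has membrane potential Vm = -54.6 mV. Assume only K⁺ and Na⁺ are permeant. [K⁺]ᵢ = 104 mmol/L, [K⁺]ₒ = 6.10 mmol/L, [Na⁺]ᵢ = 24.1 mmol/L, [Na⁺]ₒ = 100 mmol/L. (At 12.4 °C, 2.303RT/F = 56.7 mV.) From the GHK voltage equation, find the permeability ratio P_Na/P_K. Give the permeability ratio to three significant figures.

Let α = P_Na/P_K. GHK: Vm = 56.7·log₁₀[(Kₒ + α·Naₒ)/(Kᵢ + α·Naᵢ)].
10^(Vm/56.7) = 10^(-54.6/56.7) = 0.1089
So 0.1089·(Kᵢ + α·Naᵢ) = Kₒ + α·Naₒ → α = (0.1089·104.0 − 6.1) / (100.0 − 0.1089·24.1)
α = (11.33 − 6.1) / (100.0 − 2.625) = 5.226/97.38 = 0.05367

0.0537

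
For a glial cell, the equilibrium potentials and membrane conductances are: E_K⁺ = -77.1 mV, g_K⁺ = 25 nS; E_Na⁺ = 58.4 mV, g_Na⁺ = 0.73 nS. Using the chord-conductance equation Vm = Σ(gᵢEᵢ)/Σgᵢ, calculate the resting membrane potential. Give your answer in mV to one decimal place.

-73.3 mV

Σ gᵢEᵢ = 25·(-77.1) + 0.73·(58.4) = -1884.87
Σ gᵢ = 25 + 0.73 = 25.73
Vm = -1884.87 / 25.73 = -73.26 mV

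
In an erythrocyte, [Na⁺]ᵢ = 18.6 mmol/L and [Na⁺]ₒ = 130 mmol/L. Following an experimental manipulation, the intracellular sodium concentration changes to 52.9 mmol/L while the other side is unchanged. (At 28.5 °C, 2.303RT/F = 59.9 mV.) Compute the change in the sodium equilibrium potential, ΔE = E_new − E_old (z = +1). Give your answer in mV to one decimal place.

-27.2 mV

E_old = (59.9/1)·log₁₀(130/18.6) = 50.58 mV
E_new = (59.9/1)·log₁₀(130/52.9) = 23.39 mV
ΔE = 23.39 − (50.58) = -27.19 mV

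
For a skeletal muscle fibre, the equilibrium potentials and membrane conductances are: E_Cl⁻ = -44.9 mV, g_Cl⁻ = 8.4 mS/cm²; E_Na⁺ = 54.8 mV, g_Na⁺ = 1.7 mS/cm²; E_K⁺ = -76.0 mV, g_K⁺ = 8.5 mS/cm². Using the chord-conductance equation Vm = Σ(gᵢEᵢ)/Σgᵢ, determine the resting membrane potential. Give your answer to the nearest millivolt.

Σ gᵢEᵢ = 8.4·(-44.9) + 1.7·(54.8) + 8.5·(-76.0) = -930.00
Σ gᵢ = 8.4 + 1.7 + 8.5 = 18.6
Vm = -930.00 / 18.6 = -50.00 mV

-50 mV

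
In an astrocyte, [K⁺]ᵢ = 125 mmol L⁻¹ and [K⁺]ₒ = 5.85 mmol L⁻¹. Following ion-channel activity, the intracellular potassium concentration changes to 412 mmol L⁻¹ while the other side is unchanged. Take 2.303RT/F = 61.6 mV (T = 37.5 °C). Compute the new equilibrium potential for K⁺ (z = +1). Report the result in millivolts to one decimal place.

-113.8 mV

After the shift: [K⁺]_out = 5.85, [K⁺]_in = 412 mmol L⁻¹.
E_new = (61.6/1)·log₁₀(5.85/412) = 61.60 · (-1.8477) = -113.82 mV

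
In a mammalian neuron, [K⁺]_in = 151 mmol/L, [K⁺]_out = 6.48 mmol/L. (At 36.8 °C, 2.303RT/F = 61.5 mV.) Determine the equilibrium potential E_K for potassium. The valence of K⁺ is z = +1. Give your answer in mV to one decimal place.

-84.1 mV

E = (61.5/z) · log₁₀([K⁺]_out/[K⁺]_in) with z = +1.
= (61.5/1) · log₁₀(6.48/151) = 61.50 · log₁₀(0.04291)
= 61.50 · (-1.3674) = -84.10 mV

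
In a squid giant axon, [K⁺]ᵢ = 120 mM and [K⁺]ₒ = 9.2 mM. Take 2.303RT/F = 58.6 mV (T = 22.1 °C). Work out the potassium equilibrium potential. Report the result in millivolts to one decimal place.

-65.4 mV

E = (58.6/z) · log₁₀([K⁺]_out/[K⁺]_in) with z = +1.
= (58.6/1) · log₁₀(9.2/120) = 58.60 · log₁₀(0.07667)
= 58.60 · (-1.1154) = -65.36 mV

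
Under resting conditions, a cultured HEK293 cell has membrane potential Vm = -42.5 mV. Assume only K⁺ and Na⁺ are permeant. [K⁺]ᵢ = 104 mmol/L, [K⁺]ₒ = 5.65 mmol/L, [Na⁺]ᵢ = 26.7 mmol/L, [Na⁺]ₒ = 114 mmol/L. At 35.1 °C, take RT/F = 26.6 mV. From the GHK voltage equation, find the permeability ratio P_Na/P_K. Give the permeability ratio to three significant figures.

0.142

Let α = P_Na/P_K. GHK: Vm = 26.6·ln[(Kₒ + α·Naₒ)/(Kᵢ + α·Naᵢ)].
e^(Vm/26.6) = e^(-42.5/26.6) = 0.20235
So 0.20235·(Kᵢ + α·Naᵢ) = Kₒ + α·Naₒ → α = (0.20235·104.0 − 5.65) / (114.0 − 0.20235·26.7)
α = (21.04 − 5.65) / (114.0 − 5.403) = 15.39/108.6 = 0.1418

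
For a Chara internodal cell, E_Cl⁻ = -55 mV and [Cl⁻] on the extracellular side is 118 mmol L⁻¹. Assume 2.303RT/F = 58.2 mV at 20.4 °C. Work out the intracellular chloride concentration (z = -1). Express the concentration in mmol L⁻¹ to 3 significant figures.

13.4 mmol L⁻¹

Nernst: E = (58.2/-1) · log₁₀([out]/[in]), so log₁₀([out]/[in]) = -55.0 × -1 / 58.2 = 0.9450.
[out]/[in] = 10^(0.9450) = 8.811.
[in] = 118 / 8.811 = 13.39 mmol L⁻¹.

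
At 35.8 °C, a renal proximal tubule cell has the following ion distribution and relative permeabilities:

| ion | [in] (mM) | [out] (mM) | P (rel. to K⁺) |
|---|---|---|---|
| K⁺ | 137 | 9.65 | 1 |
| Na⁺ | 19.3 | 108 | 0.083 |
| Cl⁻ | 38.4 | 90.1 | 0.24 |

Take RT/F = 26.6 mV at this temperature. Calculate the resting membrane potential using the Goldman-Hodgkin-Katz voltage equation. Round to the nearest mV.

-47 mV

Vm = 26.6 · ln[(Σ P·[cation]ₒ + Σ P·[anion]ᵢ) / (Σ P·[cation]ᵢ + Σ P·[anion]ₒ)]
Numerator = 1×9.65 + 0.083×108 + 0.24×38.4 = 27.83
Denominator = 1×137 + 0.083×19.3 + 0.24×90.1 = 160.2
Vm = 26.6 · ln(0.17369) = 26.6 × (-1.7505) = -46.56 mV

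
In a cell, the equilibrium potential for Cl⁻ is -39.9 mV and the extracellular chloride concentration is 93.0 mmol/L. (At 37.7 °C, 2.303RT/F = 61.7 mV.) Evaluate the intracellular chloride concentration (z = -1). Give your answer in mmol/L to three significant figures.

21.0 mmol/L

Nernst: E = (61.7/-1) · log₁₀([out]/[in]), so log₁₀([out]/[in]) = -39.9 × -1 / 61.7 = 0.6467.
[out]/[in] = 10^(0.6467) = 4.433.
[in] = 93.0 / 4.433 = 20.98 mmol/L.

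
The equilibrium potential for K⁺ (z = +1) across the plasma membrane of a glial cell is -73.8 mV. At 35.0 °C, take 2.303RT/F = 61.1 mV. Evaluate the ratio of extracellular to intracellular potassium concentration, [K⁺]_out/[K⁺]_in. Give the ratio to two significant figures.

log₁₀([out]/[in]) = E·z/(61.1) = -73.8 × 1 / 61.1 = -1.2079
[out]/[in] = 10^(-1.2079) = 0.06196

0.062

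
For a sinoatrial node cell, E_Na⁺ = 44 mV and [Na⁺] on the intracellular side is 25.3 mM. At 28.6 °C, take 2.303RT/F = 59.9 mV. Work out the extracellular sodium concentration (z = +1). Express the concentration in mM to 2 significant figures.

Nernst: E = (59.9/1) · log₁₀([out]/[in]), so log₁₀([out]/[in]) = 44.0 × 1 / 59.9 = 0.7346.
[out]/[in] = 10^(0.7346) = 5.427.
[out] = 5.427 × 25.3 = 137.3 mM.

140 mM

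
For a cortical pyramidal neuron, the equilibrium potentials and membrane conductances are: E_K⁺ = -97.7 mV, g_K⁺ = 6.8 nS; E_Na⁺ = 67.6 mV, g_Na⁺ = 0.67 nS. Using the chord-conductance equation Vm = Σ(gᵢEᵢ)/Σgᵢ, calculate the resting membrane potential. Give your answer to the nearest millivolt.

-83 mV

Σ gᵢEᵢ = 6.8·(-97.7) + 0.67·(67.6) = -619.07
Σ gᵢ = 6.8 + 0.67 = 7.47
Vm = -619.07 / 7.47 = -82.87 mV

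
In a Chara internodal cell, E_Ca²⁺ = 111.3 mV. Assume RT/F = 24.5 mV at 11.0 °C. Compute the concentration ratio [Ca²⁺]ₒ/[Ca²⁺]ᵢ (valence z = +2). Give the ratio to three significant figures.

8830

ln([out]/[in]) = E·z/(24.5) = 111.3 × 2 / 24.5 = 9.0857
[out]/[in] = e^(9.0857) = 8828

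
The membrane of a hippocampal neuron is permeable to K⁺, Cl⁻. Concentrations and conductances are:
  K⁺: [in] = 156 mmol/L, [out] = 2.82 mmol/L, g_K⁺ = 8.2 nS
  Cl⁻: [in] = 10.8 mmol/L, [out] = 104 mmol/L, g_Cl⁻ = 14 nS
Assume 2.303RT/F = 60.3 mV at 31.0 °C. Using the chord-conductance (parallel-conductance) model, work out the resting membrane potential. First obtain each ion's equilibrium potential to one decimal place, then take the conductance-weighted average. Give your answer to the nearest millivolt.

-76 mV

E_K⁺ = (60.3/1)·log₁₀(2.82/156) = -105.1 mV
E_Cl⁻ = (60.3/-1)·log₁₀(104/10.8) = -59.3 mV
Vm = (Σ gᵢEᵢ)/(Σ gᵢ) = (8.2·-105.1 + 14·-59.3) / (8.2 + 14)
= -1692.02 / 22.2 = -76.22 mV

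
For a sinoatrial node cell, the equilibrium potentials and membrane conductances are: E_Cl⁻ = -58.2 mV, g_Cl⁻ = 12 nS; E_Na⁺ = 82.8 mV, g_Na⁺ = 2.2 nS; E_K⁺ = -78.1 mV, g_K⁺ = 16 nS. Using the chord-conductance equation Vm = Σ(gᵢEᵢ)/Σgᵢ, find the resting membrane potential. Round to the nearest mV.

Σ gᵢEᵢ = 12·(-58.2) + 2.2·(82.8) + 16·(-78.1) = -1765.84
Σ gᵢ = 12 + 2.2 + 16 = 30.2
Vm = -1765.84 / 30.2 = -58.47 mV

-58 mV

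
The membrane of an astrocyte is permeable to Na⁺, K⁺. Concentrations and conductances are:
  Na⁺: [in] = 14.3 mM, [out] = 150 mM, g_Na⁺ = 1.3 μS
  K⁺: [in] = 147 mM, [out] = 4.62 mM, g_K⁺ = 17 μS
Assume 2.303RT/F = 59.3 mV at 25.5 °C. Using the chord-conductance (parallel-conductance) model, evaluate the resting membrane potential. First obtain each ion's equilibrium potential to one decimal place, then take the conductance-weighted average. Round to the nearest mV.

E_Na⁺ = (59.3/1)·log₁₀(150/14.3) = 60.5 mV
E_K⁺ = (59.3/1)·log₁₀(4.62/147) = -89.1 mV
Vm = (Σ gᵢEᵢ)/(Σ gᵢ) = (1.3·60.5 + 17·-89.1) / (1.3 + 17)
= -1436.05 / 18.3 = -78.47 mV

-78 mV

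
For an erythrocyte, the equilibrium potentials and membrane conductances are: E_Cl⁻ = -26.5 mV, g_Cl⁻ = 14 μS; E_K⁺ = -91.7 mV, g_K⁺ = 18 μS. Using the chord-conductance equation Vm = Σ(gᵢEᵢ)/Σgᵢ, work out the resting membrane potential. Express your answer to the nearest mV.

Σ gᵢEᵢ = 14·(-26.5) + 18·(-91.7) = -2021.60
Σ gᵢ = 14 + 18 = 32
Vm = -2021.60 / 32 = -63.18 mV

-63 mV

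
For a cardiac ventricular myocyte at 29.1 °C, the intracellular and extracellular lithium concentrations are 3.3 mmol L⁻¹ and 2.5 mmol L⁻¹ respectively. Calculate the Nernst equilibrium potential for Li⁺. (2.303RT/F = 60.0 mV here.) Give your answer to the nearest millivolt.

-7 mV

E = (60.0/z) · log₁₀([Li⁺]_out/[Li⁺]_in) with z = +1.
= (60.0/1) · log₁₀(2.5/3.3) = 60.00 · log₁₀(0.7576)
= 60.00 · (-0.1206) = -7.23 mV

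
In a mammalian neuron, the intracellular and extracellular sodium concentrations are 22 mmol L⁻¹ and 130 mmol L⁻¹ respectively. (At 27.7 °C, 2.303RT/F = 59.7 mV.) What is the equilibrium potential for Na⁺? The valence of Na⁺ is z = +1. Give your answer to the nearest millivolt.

E = (59.7/z) · log₁₀([Na⁺]_out/[Na⁺]_in) with z = +1.
= (59.7/1) · log₁₀(130/22) = 59.70 · log₁₀(5.909)
= 59.70 · (0.7715) = 46.06 mV

46 mV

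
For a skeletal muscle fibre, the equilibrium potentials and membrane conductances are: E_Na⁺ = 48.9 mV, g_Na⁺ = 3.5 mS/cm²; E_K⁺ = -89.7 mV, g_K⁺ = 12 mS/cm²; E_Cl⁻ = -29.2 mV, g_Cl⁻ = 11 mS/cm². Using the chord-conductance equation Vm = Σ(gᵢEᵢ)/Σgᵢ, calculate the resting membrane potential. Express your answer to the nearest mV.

Σ gᵢEᵢ = 3.5·(48.9) + 12·(-89.7) + 11·(-29.2) = -1226.45
Σ gᵢ = 3.5 + 12 + 11 = 26.5
Vm = -1226.45 / 26.5 = -46.28 mV

-46 mV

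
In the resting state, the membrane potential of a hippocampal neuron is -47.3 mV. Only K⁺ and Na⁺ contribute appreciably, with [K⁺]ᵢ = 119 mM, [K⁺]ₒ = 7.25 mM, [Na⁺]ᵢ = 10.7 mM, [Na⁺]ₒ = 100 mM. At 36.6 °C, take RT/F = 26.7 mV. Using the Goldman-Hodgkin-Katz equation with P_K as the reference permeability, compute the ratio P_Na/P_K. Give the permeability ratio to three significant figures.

Let α = P_Na/P_K. GHK: Vm = 26.7·ln[(Kₒ + α·Naₒ)/(Kᵢ + α·Naᵢ)].
e^(Vm/26.7) = e^(-47.3/26.7) = 0.17007
So 0.17007·(Kᵢ + α·Naᵢ) = Kₒ + α·Naₒ → α = (0.17007·119.0 − 7.25) / (100.0 − 0.17007·10.7)
α = (20.24 − 7.25) / (100.0 − 1.82) = 12.99/98.18 = 0.1323

0.132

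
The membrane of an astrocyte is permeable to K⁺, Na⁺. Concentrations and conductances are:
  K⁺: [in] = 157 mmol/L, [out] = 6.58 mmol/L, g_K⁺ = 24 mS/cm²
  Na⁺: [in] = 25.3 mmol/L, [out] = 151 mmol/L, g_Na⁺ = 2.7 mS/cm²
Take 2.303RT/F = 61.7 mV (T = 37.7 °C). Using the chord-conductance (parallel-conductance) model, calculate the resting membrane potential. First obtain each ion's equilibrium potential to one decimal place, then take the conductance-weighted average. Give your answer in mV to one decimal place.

E_K⁺ = (61.7/1)·log₁₀(6.58/157) = -85.0 mV
E_Na⁺ = (61.7/1)·log₁₀(151/25.3) = 47.9 mV
Vm = (Σ gᵢEᵢ)/(Σ gᵢ) = (24·-85.0 + 2.7·47.9) / (24 + 2.7)
= -1910.67 / 26.7 = -71.56 mV

-71.6 mV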